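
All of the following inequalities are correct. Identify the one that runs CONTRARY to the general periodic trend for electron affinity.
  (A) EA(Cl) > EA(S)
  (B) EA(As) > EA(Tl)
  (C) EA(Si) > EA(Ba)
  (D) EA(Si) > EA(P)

The general trend: electron affinity increases across a period and decreases down a group.
(A) Cl (period 3, group 17) vs S (period 3, group 16): the stated order agrees with the simple trend.
(B) As (period 4, group 15) vs Tl (period 6, group 13): the stated order agrees with the simple trend.
(C) Si (period 3, group 14) vs Ba (period 6, group 2): the stated order agrees with the simple trend.
(D) Si (period 3, group 14) vs P (period 3, group 15): the stated order contradicts the simple trend.
The exception is (D): adding an electron to P's half-filled 3p³ is unfavourable, so Si (3p²) has the more exothermic EA.

(D)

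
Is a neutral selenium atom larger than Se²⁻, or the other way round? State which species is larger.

Forming Se²⁻ adds 2 electrons to Se. More electron–electron repulsion in the same shell, with unchanged nuclear charge, lets the cloud expand.
An anion is larger than its parent atom: Se²⁻ > Se.

Se²⁻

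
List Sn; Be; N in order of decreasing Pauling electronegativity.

Be is in period 2, group 2; N is in period 2, group 15; Sn is in period 5, group 14.
Electronegativity increases across a period and decreases down a group, tracking effective nuclear charge and atomic size.
Neither a single period nor a single group — weigh both effects.
Sn > Be: the two effects oppose for this pair; the across-period effect wins (1.96 vs 1.57).
N > Sn: both effects reinforce here, so N is clearly the higher of the two.
Approximate values (Pauling): Be 1.57, N 3.04, Sn 1.96.
So from highest to lowest: N > Sn > Be.

N > Sn > Be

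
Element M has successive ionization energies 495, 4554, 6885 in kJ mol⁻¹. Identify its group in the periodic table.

Look for the largest jump between consecutive ionization energies: IE2/IE1 ≈ 9.2, far larger than any earlier ratio.
That jump marks the point where a core electron is being removed. So the atom has 1 valence electron.
A main-group element with 1 valence electron is in group 1.

Group 1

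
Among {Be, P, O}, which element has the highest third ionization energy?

Be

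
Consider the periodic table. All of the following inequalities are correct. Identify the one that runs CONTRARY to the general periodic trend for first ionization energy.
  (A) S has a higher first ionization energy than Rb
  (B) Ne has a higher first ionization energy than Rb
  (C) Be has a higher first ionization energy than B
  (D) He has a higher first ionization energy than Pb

(C)

The general trend: first ionization energy increases across a period and decreases down a group.
(A) S (period 3, group 16) vs Rb (period 5, group 1): the stated order agrees with the simple trend.
(B) Ne (period 2, group 18) vs Rb (period 5, group 1): the stated order agrees with the simple trend.
(C) Be (period 2, group 2) vs B (period 2, group 13): the stated order contradicts the simple trend.
(D) He (period 1, group 18) vs Pb (period 6, group 14): the stated order agrees with the simple trend.
The exception is (C): removing B's lone 2p electron is easier than breaking Be's filled 2s².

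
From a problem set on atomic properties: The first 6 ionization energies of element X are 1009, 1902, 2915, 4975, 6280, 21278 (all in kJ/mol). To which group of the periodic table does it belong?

Group 15

Look for the largest jump between consecutive ionization energies: IE6/IE5 ≈ 3.4, far larger than any earlier ratio.
That jump marks the point where a core electron is being removed. So the atom has 5 valence electrons.
A main-group element with 5 valence electrons is in group 15.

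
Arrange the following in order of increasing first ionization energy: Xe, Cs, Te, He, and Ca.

He is in period 1, group 18; Ca is in period 4, group 2; Te is in period 5, group 16; Xe is in period 5, group 18; Cs is in period 6, group 1.
Across a period the outer electron is held more tightly (higher IE₁); down a group it sits in a higher shell, more shielded, and comes off more easily.
Neither a single period nor a single group — weigh both effects.
Ca > Cs: both effects reinforce here, so Ca is clearly the higher of the two.
Te > Ca: period and group pull opposite ways; the across-period shift dominates (869 vs 590 kJ/mol).
Xe > Te: both are in period 5; the period trend gives Xe the larger value.
He > Xe: He sits above Xe in group 18, so the down-group effect alone puts He higher.
Tabulated first ionization energy (kJ/mol): He 2372, Ca 590, Te 869, Xe 1170, Cs 376.
So from lowest to highest: Cs < Ca < Te < Xe < He.

Cs < Ca < Te < Xe < He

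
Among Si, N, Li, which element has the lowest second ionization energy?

Consider each +1 ion: Si⁺ still has 3 valence electrons; N⁺ still has 4 valence electrons; Li⁺ is the bare [He] core.
Pulling an electron out of a noble-gas core costs far more than removing a remaining valence electron, so Li sits at the high end of IE_2.
Valence configurations: Si⁺ [Ne]3s²3p¹, N⁺ [He]2s²2p².
Approximate IE_2 values (kJ/mol): Si 1577, N 2856, Li 7298.
Hence IE_2: Si < N < Li.

Si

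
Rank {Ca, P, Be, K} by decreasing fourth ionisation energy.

Be > Ca > K > P

The fourth ionization energy removes an electron from the +3 ion. For each element: Ca³⁺ is already 1 electron into the core; P³⁺ still has 2 valence electrons; Be³⁺ is already 1 electron into the core; K³⁺ is already 2 electrons into the core.
Pulling an electron out of a noble-gas core costs far more than removing a remaining valence electron, so K, Ca and Be sit at the high end of IE_4.
Approximate IE_4 values (kJ/mol): Ca 6491, P 4964, Be 21007, K 5877.
So the fourth ionization energies run P < K < Ca < Be.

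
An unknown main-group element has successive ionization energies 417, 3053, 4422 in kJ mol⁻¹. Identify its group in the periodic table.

Look for the largest jump between consecutive ionization energies: IE2/IE1 ≈ 7.3, far larger than any earlier ratio.
That jump marks the point where a core electron is being removed. So the atom has 1 valence electron.
A main-group element with 1 valence electron is in group 1.

Group 1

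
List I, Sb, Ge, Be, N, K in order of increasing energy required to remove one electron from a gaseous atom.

Be is in period 2, group 2; N is in period 2, group 15; K is in period 4, group 1; Ge is in period 4, group 14; Sb is in period 5, group 15; I is in period 5, group 17.
Removing the outermost electron gets harder across a period and easier down a group.
Neither a single period nor a single group — weigh both effects.
Ge > K: both are in period 4; the period trend gives Ge the larger value.
Sb > Ge: period and group pull opposite ways; the across-period shift dominates (831 vs 762 kJ/mol).
Be > Sb: period and group pull opposite ways; the down-group shift dominates (900 vs 831 kJ/mol).
I > Be: the two effects oppose for this pair; the across-period effect wins (1008 vs 900 kJ/mol).
N > I: period and group pull opposite ways; the down-group shift dominates (1402 vs 1008 kJ/mol).
For reference (kJ/mol): Be 900, N 1402, K 419, Ge 762, Sb 831, I 1008.
So from lowest to highest: K < Ge < Sb < Be < I < N.

K < Ge < Sb < Be < I < N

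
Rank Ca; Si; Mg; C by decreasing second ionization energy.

The second ionization energy removes an electron from the +1 ion. For each element: Ca⁺ still has 1 valence electron; Si⁺ still has 3 valence electrons; Mg⁺ still has 1 valence electron; C⁺ still has 3 valence electrons.
All are still removing valence electrons, so compare the +1 ions as you would atoms: IE_2 generally rises across a period (higher Z_eff) and falls down a group (larger shell), subject to the usual subshell exceptions.
Valence configurations: Ca⁺ [Ar]4s¹, Si⁺ [Ne]3s²3p¹, Mg⁺ [Ne]3s¹, C⁺ [He]2s²2p¹.
Tabulated IE_2 (kJ/mol): Ca 1145, Si 1577, Mg 1451, C 2353.
Putting it together, IE_2: Ca < Mg < Si < C.

C > Si > Mg > Ca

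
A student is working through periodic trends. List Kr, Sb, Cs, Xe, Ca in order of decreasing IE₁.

Kr, Xe, Sb, Ca, Cs

Ca is in period 4, group 2; Kr is in period 4, group 18; Sb is in period 5, group 15; Xe is in period 5, group 18; Cs is in period 6, group 1.
IE₁ increases left→right with effective nuclear charge and decreases top→bottom as the valence shell moves farther out.
Neither a single period nor a single group — weigh both effects.
Ca > Cs: both effects reinforce here, so Ca is clearly the higher of the two.
Sb > Ca: the two effects oppose for this pair; the across-period effect wins (831 vs 590 kJ/mol).
Xe > Sb: Xe lies to the right of Sb in period 5, so the across-period effect alone puts Xe higher.
Kr > Xe: Kr sits above Xe in group 18, so the down-group effect alone puts Kr higher.
Approximate values (kJ/mol): Ca 590, Kr 1351, Sb 831, Xe 1170, Cs 376.
So from highest to lowest: Kr > Xe > Sb > Ca > Cs.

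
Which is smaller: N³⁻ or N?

Forming N³⁻ adds 3 electrons to N. More electron–electron repulsion in the same shell, with unchanged nuclear charge, lets the cloud expand.
An anion is larger than its parent atom: N³⁻ > N.

N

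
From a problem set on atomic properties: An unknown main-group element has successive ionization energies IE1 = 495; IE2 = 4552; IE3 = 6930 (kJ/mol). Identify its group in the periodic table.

Group 1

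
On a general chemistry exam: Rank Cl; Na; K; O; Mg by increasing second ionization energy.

Consider each +1 ion: Cl⁺ still has 6 valence electrons; Na⁺ is the bare [Ne] core; K⁺ is the bare [Ar] core; O⁺ still has 5 valence electrons; Mg⁺ still has 1 valence electron.
Usually core removal costs more than valence removal, but here the competition is close: a tightly held n=2 valence electron can cost more to remove than an n=3 core electron, so the actual values have to decide it.
Valence configurations: Cl⁺ [Ne]3s²3p⁴, O⁺ [He]2s²2p³, Mg⁺ [Ne]3s¹.
Approximate IE_2 values (kJ/mol): Cl 2298, Na 4562, K 3052, O 3388, Mg 1451.
Hence IE_2: Mg < Cl < K < O < Na.

Mg < Cl < K < O < Na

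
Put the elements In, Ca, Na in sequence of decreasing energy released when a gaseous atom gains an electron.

Electron affinity generally becomes more exothermic across a period toward the halogens and less exothermic down a group.
These sit on a diagonal, where the across-period and down-group effects partly cancel.
In > Ca: period and group pull opposite ways; the across-period shift dominates (29 vs 2 kJ/mol).
Na > In: period and group pull opposite ways; the down-group shift dominates (53 vs 29 kJ/mol).
Approximate values (kJ/mol): Na 53, Ca 2, In 29.
So from highest to lowest: Na > In > Ca.

Na, In, Ca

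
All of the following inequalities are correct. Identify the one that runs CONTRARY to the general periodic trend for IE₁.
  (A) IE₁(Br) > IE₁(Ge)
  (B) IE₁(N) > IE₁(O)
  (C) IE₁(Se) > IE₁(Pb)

(B)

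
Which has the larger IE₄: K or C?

C

IE_4 is the cost of taking one more electron from the +3 cation: K³⁺ is already 2 electrons into the core; C³⁺ still has 1 valence electron.
Usually core removal costs more than valence removal, but here the competition is close: a tightly held n=2 valence electron can cost more to remove than an n=3 core electron, so the actual values have to decide it.
The numbers (kJ/mol): K 5877, C 6223.
Hence IE_4: K < C.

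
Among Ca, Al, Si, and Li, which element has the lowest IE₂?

Ca

The second ionization energy removes an electron from the +1 ion. For each element: Ca⁺ still has 1 valence electron; Al⁺ still has 2 valence electrons; Si⁺ still has 3 valence electrons; Li⁺ is the bare [He] core.
Core electrons are held far more tightly than valence electrons, so Li tops the IE_2 order.
Valence configurations: Ca⁺ [Ar]4s¹, Al⁺ [Ne]3s², Si⁺ [Ne]3s²3p¹.
Si⁺ loses a lone 3p electron whereas Al⁺ must break into a filled 3s² pair, so IE_2(Al) > IE_2(Si) even though Si has the higher nuclear charge.
The numbers (kJ/mol): Ca 1145, Al 1817, Si 1577, Li 7298.
Hence IE_2: Ca < Si < Al < Li.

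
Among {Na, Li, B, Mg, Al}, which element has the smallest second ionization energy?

Mg

Consider each +1 ion: Na⁺ is the bare [Ne] core; Li⁺ is the bare [He] core; B⁺ still has 2 valence electrons; Mg⁺ still has 1 valence electron; Al⁺ still has 2 valence electrons.
Breaking into a closed-shell core is much more expensive than removing a leftover valence electron — Na and Li have the largest IE_2 here.
Valence configurations: B⁺ [He]2s², Mg⁺ [Ne]3s¹, Al⁺ [Ne]3s².
Approximate IE_2 values (kJ/mol): Na 4562, Li 7298, B 2427, Mg 1451, Al 1817.
Overall IE_2 order: Mg < Al < B < Na < Li.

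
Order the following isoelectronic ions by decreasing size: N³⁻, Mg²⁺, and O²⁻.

All of these have 10 electrons, so size is governed by nuclear charge alone: the more protons, the stronger the pull on the same electron cloud, and the smaller the ion.
Nuclear charges: Mg²⁺ (Z=12), O²⁻ (Z=8), N³⁻ (Z=7).
Largest to smallest: N³⁻ > O²⁻ > Mg²⁺.

N³⁻ > O²⁻ > Mg²⁺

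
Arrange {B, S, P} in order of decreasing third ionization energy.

Consider each +2 ion: B²⁺ still has 1 valence electron; S²⁺ still has 4 valence electrons; P²⁺ still has 3 valence electrons.
All are still removing valence electrons, so compare the +2 ions as you would atoms: IE_3 generally rises across a period (higher Z_eff) and falls down a group (larger shell), subject to the usual subshell exceptions.
Valence configurations: B²⁺ [He]2s¹, S²⁺ [Ne]3s²3p², P²⁺ [Ne]3s²3p¹.
Approximate IE_3 values (kJ/mol): B 3660, S 3357, P 2914.
Putting it together, IE_3: P < S < B.

B > S > P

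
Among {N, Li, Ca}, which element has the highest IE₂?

The second ionization energy removes an electron from the +1 ion. For each element: N⁺ still has 4 valence electrons; Li⁺ is the bare [He] core; Ca⁺ still has 1 valence electron.
Pulling an electron out of a noble-gas core costs far more than removing a remaining valence electron, so Li sits at the high end of IE_2.
Valence configurations: N⁺ [He]2s²2p², Ca⁺ [Ar]4s¹.
The numbers (kJ/mol): N 2856, Li 7298, Ca 1145.
Overall IE_2 order: Ca < N < Li.

Li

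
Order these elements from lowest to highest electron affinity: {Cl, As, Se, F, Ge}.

Atoms with high Z_eff and room in the valence shell (especially the halogens) have the most exothermic electron affinities.
These span different periods and groups, so the two trends combine.
Ge > As: this pair runs against the simple trend — see the exception note.
Se > Ge: both are in period 4; the period trend gives Se the larger value.
F > Se: relative to Se, both the across-period and down-group shifts push F's electron affinity up.
Cl > F: this pair runs against the simple trend — see the exception note.
Note the exception: Ge has a higher electron affinity than As, contrary to the simple trend — adding an electron to As's half-filled 4p³ is unfavourable, so Ge (4p²) has the more exothermic EA.
Note the exception: Cl has a higher electron affinity than F, contrary to the simple trend — F's small 2p subshell makes the incoming electron feel strong e⁻–e⁻ repulsion, so Cl actually releases more energy on gaining an electron.
Tabulated electron affinity (kJ/mol): F 328, Cl 349, Ge 119, As 78, Se 195.
So from lowest to highest: As < Ge < Se < F < Cl.

As < Ge < Se < F < Cl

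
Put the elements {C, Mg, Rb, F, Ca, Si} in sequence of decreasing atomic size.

C is in period 2, group 14; F is in period 2, group 17; Mg is in period 3, group 2; Si is in period 3, group 14; Ca is in period 4, group 2; Rb is in period 5, group 1.
Atomic radius shrinks across a period as nuclear charge pulls the same shell inward, and grows down a group as new shells are added.
These span different periods and groups, so the two trends combine.
C > F: C lies to the left of F in period 2, so the across-period effect alone puts C larger.
Si > C: they share group 14; the group trend gives Si the larger value.
Mg > Si: Mg lies to the left of Si in period 3, so the across-period effect alone puts Mg larger.
Ca > Mg: Ca sits below Mg in group 2, so the down-group effect alone puts Ca larger.
Rb > Ca: relative to Ca, both the across-period and down-group shifts push Rb's atomic radius up.
For reference (pm): C 75, F 64, Mg 139, Si 116, Ca 171, Rb 210.
So from largest to smallest: Rb > Ca > Mg > Si > C > F.

Rb > Ca > Mg > Si > C > F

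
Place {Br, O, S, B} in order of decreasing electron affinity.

Br, S, O, B

Adding an electron releases more energy for atoms nearer the top right (short of the noble gases).
These span different periods and groups, so the two trends combine.
O > B: both are in period 2; the period trend gives O the larger value.
S > O: this pair runs against the simple trend — see the exception note.
Br > S: period and group pull opposite ways; the across-period shift dominates (325 vs 200 kJ/mol).
Note the exception: S has a higher electron affinity than O, contrary to the simple trend — the compact 2p subshell of O repels the added electron more than S's larger 3p does.
Approximate values (kJ/mol): B 27, O 141, S 200, Br 325.
So from highest to lowest: Br > S > O > B.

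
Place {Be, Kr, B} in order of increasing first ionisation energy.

B < Be < Kr

First ionization energy rises across a period (greater Z_eff holds electrons more tightly) and falls down a group (valence electrons are farther from the nucleus).
Neither a single period nor a single group — weigh both effects.
Be > B: this pair runs against the simple trend — see the exception note.
Kr > Be: the two effects oppose for this pair; the across-period effect wins (1351 vs 900 kJ/mol).
Note the exception: Be has a higher first ionization energy than B, contrary to the simple trend — removing B's lone 2p electron is easier than breaking Be's filled 2s².
Approximate values (kJ/mol): Be 900, B 801, Kr 1351.
So from lowest to highest: B < Be < Kr.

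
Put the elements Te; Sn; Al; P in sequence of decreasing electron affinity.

Al is in period 3, group 13; P is in period 3, group 15; Sn is in period 5, group 14; Te is in period 5, group 16.
Electron affinity generally becomes more exothermic across a period toward the halogens and less exothermic down a group.
These span different periods and groups, so the two trends combine.
P > Al: P lies to the right of Al in period 3, so the across-period effect alone puts P higher.
Sn > P: this pair runs against the simple trend — see the exception note.
Te > Sn: Te lies to the right of Sn in period 5, so the across-period effect alone puts Te higher.
Note the exception: Sn has a higher electron affinity than P, contrary to the simple trend — adding an electron to P's half-filled np³ subshell costs electron-pairing energy.
For reference (kJ/mol): Al 42, P 72, Sn 107, Te 190.
So from highest to lowest: Te > Sn > P > Al.

Te > Sn > P > Al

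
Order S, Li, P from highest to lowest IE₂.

Li, S, P

The second ionization energy removes an electron from the +1 ion. For each element: S⁺ still has 5 valence electrons; Li⁺ is the bare [He] core; P⁺ still has 4 valence electrons.
Breaking into a closed-shell core is much more expensive than removing a leftover valence electron — Li has the largest IE_2 here.
Valence configurations: S⁺ [Ne]3s²3p³, P⁺ [Ne]3s²3p².
Approximate IE_2 values (kJ/mol): S 2252, Li 7298, P 1907.
Putting it together, IE_2: P < S < Li.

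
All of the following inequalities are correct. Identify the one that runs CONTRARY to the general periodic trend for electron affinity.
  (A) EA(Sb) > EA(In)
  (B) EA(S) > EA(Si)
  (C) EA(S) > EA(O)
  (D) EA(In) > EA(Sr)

The general trend: electron affinity increases across a period and decreases down a group.
(A) Sb (period 5, group 15) vs In (period 5, group 13): the stated order agrees with the simple trend.
(B) S (period 3, group 16) vs Si (period 3, group 14): the stated order agrees with the simple trend.
(C) S (period 3, group 16) vs O (period 2, group 16): the stated order contradicts the simple trend.
(D) In (period 5, group 13) vs Sr (period 5, group 2): the stated order agrees with the simple trend.
The exception is (C): the compact 2p subshell of O repels the added electron more than S's larger 3p does.

(C)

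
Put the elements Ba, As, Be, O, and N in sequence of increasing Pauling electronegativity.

Ba < Be < As < N < O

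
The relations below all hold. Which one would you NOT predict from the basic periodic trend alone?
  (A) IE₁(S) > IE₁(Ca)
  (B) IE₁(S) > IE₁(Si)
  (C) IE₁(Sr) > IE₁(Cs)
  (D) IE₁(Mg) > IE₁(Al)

(D)

The general trend: first ionization energy increases across a period and decreases down a group.
(A) S (period 3, group 16) vs Ca (period 4, group 2): the stated order agrees with the simple trend.
(B) S (period 3, group 16) vs Si (period 3, group 14): the stated order agrees with the simple trend.
(C) Sr (period 5, group 2) vs Cs (period 6, group 1): the stated order agrees with the simple trend.
(D) Mg (period 3, group 2) vs Al (period 3, group 13): the stated order contradicts the simple trend.
The exception is (D): Al's single 3p electron is easier to remove than one from Mg's filled 3s².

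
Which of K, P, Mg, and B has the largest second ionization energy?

The second ionization energy removes an electron from the +1 ion. For each element: K⁺ is the bare [Ar] core; P⁺ still has 4 valence electrons; Mg⁺ still has 1 valence electron; B⁺ still has 2 valence electrons.
Core electrons are held far more tightly than valence electrons, so K tops the IE_2 order.
Valence configurations: P⁺ [Ne]3s²3p², Mg⁺ [Ne]3s¹, B⁺ [He]2s².
Tabulated IE_2 (kJ/mol): K 3052, P 1907, Mg 1451, B 2427.
Overall IE_2 order: Mg < P < B < K.

K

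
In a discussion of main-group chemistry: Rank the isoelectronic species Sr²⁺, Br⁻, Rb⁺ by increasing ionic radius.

All of these have 36 electrons, so size is governed by nuclear charge alone: the more protons, the stronger the pull on the same electron cloud, and the smaller the ion.
Nuclear charges: Sr²⁺ (Z=38), Rb⁺ (Z=37), Br⁻ (Z=35).
Smallest to largest: Sr²⁺ < Rb⁺ < Br⁻.

Sr²⁺ < Rb⁺ < Br⁻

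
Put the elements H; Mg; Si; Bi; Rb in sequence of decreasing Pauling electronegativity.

H, Bi, Si, Mg, Rb

H is in period 1, group 1; Mg is in period 3, group 2; Si is in period 3, group 14; Rb is in period 5, group 1; Bi is in period 6, group 15.
Atoms toward the upper right of the periodic table pull bonding electrons most strongly.
Neither a single period nor a single group — weigh both effects.
Mg > Rb: both effects reinforce here, so Mg is clearly the higher of the two.
Si > Mg: both are in period 3; the period trend gives Si the larger value.
Bi > Si: period and group pull opposite ways; the across-period shift dominates (2.02 vs 1.90).
H > Bi: the two effects oppose for this pair; the down-group effect wins (2.20 vs 2.02).
Tabulated electronegativity (Pauling): H 2.20, Mg 1.31, Si 1.90, Rb 0.82, Bi 2.02.
So from highest to lowest: H > Bi > Si > Mg > Rb.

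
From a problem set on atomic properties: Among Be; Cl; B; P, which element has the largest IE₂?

B

The second ionization energy removes an electron from the +1 ion. For each element: Be⁺ still has 1 valence electron; Cl⁺ still has 6 valence electrons; B⁺ still has 2 valence electrons; P⁺ still has 4 valence electrons.
All are still removing valence electrons, so compare the +1 ions as you would atoms: IE_2 generally rises across a period (higher Z_eff) and falls down a group (larger shell), subject to the usual subshell exceptions.
Valence configurations: Be⁺ [He]2s¹, Cl⁺ [Ne]3s²3p⁴, B⁺ [He]2s², P⁺ [Ne]3s²3p².
The numbers (kJ/mol): Be 1757, Cl 2298, B 2427, P 1907.
Putting it together, IE_2: Be < P < Cl < B.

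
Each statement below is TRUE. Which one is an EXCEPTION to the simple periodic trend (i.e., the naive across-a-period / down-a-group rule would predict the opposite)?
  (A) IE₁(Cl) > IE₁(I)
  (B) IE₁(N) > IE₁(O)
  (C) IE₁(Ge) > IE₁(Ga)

(B)

The general trend: IE₁ increases across a period and decreases down a group.
(A) Cl (period 3, group 17) vs I (period 5, group 17): the stated order agrees with the simple trend.
(B) N (period 2, group 15) vs O (period 2, group 16): the stated order contradicts the simple trend.
(C) Ge (period 4, group 14) vs Ga (period 4, group 13): the stated order agrees with the simple trend.
The exception is (B): pairing an electron in O's 2p⁴ costs repulsion energy, so O ionizes more easily than half-filled N (2p³).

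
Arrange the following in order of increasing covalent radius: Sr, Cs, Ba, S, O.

Atomic radius shrinks across a period as nuclear charge pulls the same shell inward, and grows down a group as new shells are added.
Here both period and group differ, so the two effects have to be weighed against each other.
S > O: they share group 16; the group trend gives S the larger value.
Sr > S: relative to S, both the across-period and down-group shifts push Sr's atomic radius up.
Ba > Sr: Ba sits below Sr in group 2, so the down-group effect alone puts Ba larger.
Cs > Ba: both are in period 6; the period trend gives Cs the larger value.
Tabulated atomic radius (pm): O 63, S 103, Sr 185, Cs 232, Ba 196.
So from smallest to largest: O < S < Sr < Ba < Cs.

O, S, Sr, Ba, Cs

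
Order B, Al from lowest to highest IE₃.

Al < B

Consider each +2 ion: B²⁺ still has 1 valence electron; Al²⁺ still has 1 valence electron.
All are still removing valence electrons, so compare the +2 ions as you would atoms: IE_3 generally rises across a period (higher Z_eff) and falls down a group (larger shell), subject to the usual subshell exceptions.
Valence configurations: B²⁺ [He]2s¹, Al²⁺ [Ne]3s¹.
The numbers (kJ/mol): B 3660, Al 2745.
Overall IE_3 order: Al < B.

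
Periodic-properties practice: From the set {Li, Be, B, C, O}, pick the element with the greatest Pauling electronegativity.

O

Li is in period 2, group 1; Be is in period 2, group 2; B is in period 2, group 13; C is in period 2, group 14; O is in period 2, group 16.
Atoms toward the upper right of the periodic table pull bonding electrons most strongly.
All lie in period 2, so electronegativity increases left to right.
The greatest Pauling electronegativity among these belongs to O.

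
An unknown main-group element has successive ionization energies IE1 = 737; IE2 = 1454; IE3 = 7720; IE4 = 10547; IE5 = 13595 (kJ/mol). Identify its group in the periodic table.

Group 2

Look for the largest jump between consecutive ionization energies: IE3/IE2 ≈ 5.3, far larger than any earlier ratio.
That jump marks the point where a core electron is being removed. So the atom has 2 valence electrons.
A main-group element with 2 valence electrons is in group 2.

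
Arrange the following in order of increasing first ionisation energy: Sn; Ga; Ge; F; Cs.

Cs, Ga, Sn, Ge, F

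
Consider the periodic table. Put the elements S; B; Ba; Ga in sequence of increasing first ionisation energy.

B is in period 2, group 13; S is in period 3, group 16; Ga is in period 4, group 13; Ba is in period 6, group 2.
First ionization energy rises across a period (greater Z_eff holds electrons more tightly) and falls down a group (valence electrons are farther from the nucleus).
Neither a single period nor a single group — weigh both effects.
Ga > Ba: relative to Ba, both the across-period and down-group shifts push Ga's first ionization energy up.
B > Ga: they share group 13; the group trend gives B the larger value.
S > B: period and group pull opposite ways; the across-period shift dominates (1000 vs 801 kJ/mol).
Approximate values (kJ/mol): B 801, S 1000, Ga 579, Ba 503.
So from lowest to highest: Ba < Ga < B < S.

Ba, Ga, B, S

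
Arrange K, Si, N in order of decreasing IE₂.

K > N > Si

After 1 electron has been removed, what remains? K⁺ is the bare [Ar] core; Si⁺ still has 3 valence electrons; N⁺ still has 4 valence electrons.
Pulling an electron out of a noble-gas core costs far more than removing a remaining valence electron, so K sits at the high end of IE_2.
Valence configurations: Si⁺ [Ne]3s²3p¹, N⁺ [He]2s²2p².
Tabulated IE_2 (kJ/mol): K 3052, Si 1577, N 2856.
Putting it together, IE_2: Si < N < K.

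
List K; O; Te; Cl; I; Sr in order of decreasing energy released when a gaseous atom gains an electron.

Cl, I, Te, O, K, Sr

Atoms with high Z_eff and room in the valence shell (especially the halogens) have the most exothermic electron affinities.
These span different periods and groups, so the two trends combine.
K > Sr: the two effects oppose for this pair; the down-group effect wins (48 vs 5 kJ/mol).
O > K: relative to K, both the across-period and down-group shifts push O's electron affinity up.
Te > O: this pair runs against the simple trend — see the exception note.
I > Te: both are in period 5; the period trend gives I the larger value.
Cl > I: Cl sits above I in group 17, so the down-group effect alone puts Cl higher.
Note the exception: Te has a higher electron affinity than O, contrary to the simple trend — O's compact 2p subshell gives strong electron–electron repulsion on the added electron.
For reference (kJ/mol): O 141, Cl 349, K 48, Sr 5, Te 190, I 295.
So from highest to lowest: Cl > I > Te > O > K > Sr.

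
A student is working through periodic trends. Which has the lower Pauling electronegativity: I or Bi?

Bi

Electronegativity increases across a period and decreases down a group, tracking effective nuclear charge and atomic size.
Here both period and group differ, so the two effects have to be weighed against each other.
I > Bi: both effects reinforce here, so I is clearly the higher of the two.
Tabulated electronegativity (Pauling): I 2.66, Bi 2.02.
So Bi has the lower Pauling electronegativity (Bi < I).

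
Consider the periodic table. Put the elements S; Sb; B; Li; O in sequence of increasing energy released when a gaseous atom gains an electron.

Electron affinity generally becomes more exothermic across a period toward the halogens and less exothermic down a group.
These span different periods and groups, so the two trends combine.
Li > B: this pair runs against the simple trend — see the exception note.
Sb > Li: period and group pull opposite ways; the across-period shift dominates (103 vs 60 kJ/mol).
O > Sb: relative to Sb, both the across-period and down-group shifts push O's electron affinity up.
S > O: this pair runs against the simple trend — see the exception note.
Note the exception: Li has a higher electron affinity than B, contrary to the simple trend — B's ns²np¹ configuration gives only a small electron affinity — the sparsely filled np subshell binds an added electron weakly.
Note the exception: S has a higher electron affinity than O, contrary to the simple trend — the compact 2p subshell of O repels the added electron more than S's larger 3p does.
Approximate values (kJ/mol): Li 60, B 27, O 141, S 200, Sb 103.
So from lowest to highest: B < Li < Sb < O < S.

B < Li < Sb < O < S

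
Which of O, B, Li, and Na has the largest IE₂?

Li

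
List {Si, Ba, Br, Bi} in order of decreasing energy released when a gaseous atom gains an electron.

Si is in period 3, group 14; Br is in period 4, group 17; Ba is in period 6, group 2; Bi is in period 6, group 15.
EA tends to increase across a period and decrease down a group, though the pattern is less regular than for IE or radius.
Here both period and group differ, so the two effects have to be weighed against each other.
Bi > Ba: Bi lies to the right of Ba in period 6, so the across-period effect alone puts Bi higher.
Si > Bi: the two effects oppose for this pair; the down-group effect wins (134 vs 91 kJ/mol).
Br > Si: the two effects oppose for this pair; the across-period effect wins (325 vs 134 kJ/mol).
Approximate values (kJ/mol): Si 134, Br 325, Ba 14, Bi 91.
So from highest to lowest: Br > Si > Bi > Ba.

Br > Si > Bi > Ba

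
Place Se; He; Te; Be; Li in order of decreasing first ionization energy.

He is in period 1, group 18; Li is in period 2, group 1; Be is in period 2, group 2; Se is in period 4, group 16; Te is in period 5, group 16.
Removing the outermost electron gets harder across a period and easier down a group.
Neither a single period nor a single group — weigh both effects.
Te > Li: period and group pull opposite ways; the across-period shift dominates (869 vs 520 kJ/mol).
Be > Te: the two effects oppose for this pair; the down-group effect wins (900 vs 869 kJ/mol).
Se > Be: the two effects oppose for this pair; the across-period effect wins (941 vs 900 kJ/mol).
He > Se: both effects reinforce here, so He is clearly the higher of the two.
Tabulated first ionization energy (kJ/mol): He 2372, Li 520, Be 900, Se 941, Te 869.
So from highest to lowest: He > Se > Be > Te > Li.

He, Se, Be, Te, Li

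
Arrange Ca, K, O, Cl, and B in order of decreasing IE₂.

O > K > B > Cl > Ca

IE_2 is the cost of taking one more electron from the +1 cation: Ca⁺ still has 1 valence electron; K⁺ is the bare [Ar] core; O⁺ still has 5 valence electrons; Cl⁺ still has 6 valence electrons; B⁺ still has 2 valence electrons.
Usually core removal costs more than valence removal, but here the competition is close: a tightly held n=2 valence electron can cost more to remove than an n=3 core electron, so the actual values have to decide it.
Valence configurations: Ca⁺ [Ar]4s¹, O⁺ [He]2s²2p³, Cl⁺ [Ne]3s²3p⁴, B⁺ [He]2s².
Tabulated IE_2 (kJ/mol): Ca 1145, K 3052, O 3388, Cl 2298, B 2427.
So the second ionization energies run Ca < Cl < B < K < O.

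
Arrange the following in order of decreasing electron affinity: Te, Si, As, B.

B is in period 2, group 13; Si is in period 3, group 14; As is in period 4, group 15; Te is in period 5, group 16.
Electron affinity generally becomes more exothermic across a period toward the halogens and less exothermic down a group.
These sit on a diagonal, where the across-period and down-group effects partly cancel.
As > B: period and group pull opposite ways; the across-period shift dominates (78 vs 27 kJ/mol).
Si > As: the two effects oppose for this pair; the down-group effect wins (134 vs 78 kJ/mol).
Te > Si: the two effects oppose for this pair; the across-period effect wins (190 vs 134 kJ/mol).
Approximate values (kJ/mol): B 27, Si 134, As 78, Te 190.
So from highest to lowest: Te > Si > As > B.

Te, Si, As, B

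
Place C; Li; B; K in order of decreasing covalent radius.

K > Li > B > C

Li is in period 2, group 1; B is in period 2, group 13; C is in period 2, group 14; K is in period 4, group 1.
Across a period the added protons contract the valence shell; down a group each new principal shell makes the atom larger.
Here both period and group differ, so the two effects have to be weighed against each other.
B > C: both are in period 2; the period trend gives B the larger value.
Li > B: both are in period 2; the period trend gives Li the larger value.
K > Li: K sits below Li in group 1, so the down-group effect alone puts K larger.
For reference (pm): Li 133, B 85, C 75, K 196.
So from largest to smallest: K > Li > B > C.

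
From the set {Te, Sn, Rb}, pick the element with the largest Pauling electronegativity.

Rb is in period 5, group 1; Sn is in period 5, group 14; Te is in period 5, group 16.
EN rises left→right (higher Z_eff, smaller atoms) and falls top→bottom (larger, more shielded atoms).
All lie in period 5, so electronegativity increases left to right.
The largest Pauling electronegativity among these belongs to Te.

Te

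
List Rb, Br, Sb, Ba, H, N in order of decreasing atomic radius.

H is in period 1, group 1; N is in period 2, group 15; Br is in period 4, group 17; Rb is in period 5, group 1; Sb is in period 5, group 15; Ba is in period 6, group 2.
Atomic radius shrinks across a period as nuclear charge pulls the same shell inward, and grows down a group as new shells are added.
These span different periods and groups, so the two trends combine.
N > H: period and group pull opposite ways; the down-group shift dominates (71 vs 32 pm).
Br > N: period and group pull opposite ways; the down-group shift dominates (114 vs 71 pm).
Sb > Br: relative to Br, both the across-period and down-group shifts push Sb's atomic radius up.
Ba > Sb: relative to Sb, both the across-period and down-group shifts push Ba's atomic radius up.
Rb > Ba: period and group pull opposite ways; the across-period shift dominates (210 vs 196 pm).
Tabulated atomic radius (pm): H 32, N 71, Br 114, Rb 210, Sb 140, Ba 196.
So from largest to smallest: Rb > Ba > Sb > Br > N > H.

Rb, Ba, Sb, Br, N, H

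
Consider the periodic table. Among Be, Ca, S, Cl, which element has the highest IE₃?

Consider each +2 ion: Be²⁺ is the bare [He] core; Ca²⁺ is the bare [Ar] core; S²⁺ still has 4 valence electrons; Cl²⁺ still has 5 valence electrons.
Core electrons are held far more tightly than valence electrons, so Ca and Be top the IE_3 order.
Valence configurations: S²⁺ [Ne]3s²3p², Cl²⁺ [Ne]3s²3p³.
Approximate IE_3 values (kJ/mol): Be 14849, Ca 4912, S 3357, Cl 3822.
Hence IE_3: S < Cl < Ca < Be.

Be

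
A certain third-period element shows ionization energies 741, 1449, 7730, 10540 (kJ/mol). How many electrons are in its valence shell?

2

Look for the largest jump between consecutive ionization energies: IE3/IE2 ≈ 5.3, far larger than any earlier ratio.
That jump marks the point where a core electron is being removed. So the atom has 2 valence electrons.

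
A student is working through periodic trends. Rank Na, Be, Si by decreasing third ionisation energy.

Be > Na > Si

IE_3 is the cost of taking one more electron from the +2 cation: Na²⁺ is already 1 electron into the core; Be²⁺ is the bare [He] core; Si²⁺ still has 2 valence electrons.
Pulling an electron out of a noble-gas core costs far more than removing a remaining valence electron, so Na and Be sit at the high end of IE_3.
Approximate IE_3 values (kJ/mol): Na 6910, Be 14849, Si 3232.
Overall IE_3 order: Si < Na < Be.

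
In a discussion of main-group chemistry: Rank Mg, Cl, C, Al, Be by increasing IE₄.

Cl < C < Mg < Al < Be

IE_4 is the cost of taking one more electron from the +3 cation: Mg³⁺ is already 1 electron into the core; Cl³⁺ still has 4 valence electrons; C³⁺ still has 1 valence electron; Al³⁺ is the bare [Ne] core; Be³⁺ is already 1 electron into the core.
Breaking into a closed-shell core is much more expensive than removing a leftover valence electron — Mg, Al and Be have the largest IE_4 here.
Valence configurations: Cl³⁺ [Ne]3s²3p², C³⁺ [He]2s¹.
Tabulated IE_4 (kJ/mol): Mg 10543, Cl 5159, C 6223, Al 11577, Be 21007.
Hence IE_4: Cl < C < Mg < Al < Be.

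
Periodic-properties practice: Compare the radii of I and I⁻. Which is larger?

I⁻

Forming I⁻ adds 1 electron to I. More electron–electron repulsion in the same shell, with unchanged nuclear charge, lets the cloud expand.
An anion is larger than its parent atom: I⁻ > I.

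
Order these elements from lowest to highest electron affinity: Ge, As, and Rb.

Electron affinity generally becomes more exothermic across a period toward the halogens and less exothermic down a group.
Here both period and group differ, so the two effects have to be weighed against each other.
As > Rb: relative to Rb, both the across-period and down-group shifts push As's electron affinity up.
Ge > As: this pair runs against the simple trend — see the exception note.
Note the exception: Ge has a higher electron affinity than As, contrary to the simple trend — adding an electron to As's half-filled 4p³ is unfavourable, so Ge (4p²) has the more exothermic EA.
Approximate values (kJ/mol): Ge 119, As 78, Rb 47.
So from lowest to highest: Rb < As < Ge.

Rb < As < Ge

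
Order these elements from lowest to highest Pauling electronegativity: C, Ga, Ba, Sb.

C is in period 2, group 14; Ga is in period 4, group 13; Sb is in period 5, group 15; Ba is in period 6, group 2.
Smaller atoms with higher effective nuclear charge are more electronegative.
Neither a single period nor a single group — weigh both effects.
Ga > Ba: relative to Ba, both the across-period and down-group shifts push Ga's electronegativity up.
Sb > Ga: period and group pull opposite ways; the across-period shift dominates (2.05 vs 1.81).
C > Sb: period and group pull opposite ways; the down-group shift dominates (2.55 vs 2.05).
Tabulated electronegativity (Pauling): C 2.55, Ga 1.81, Sb 2.05, Ba 0.89.
So from lowest to highest: Ba < Ga < Sb < C.

Ba < Ga < Sb < C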